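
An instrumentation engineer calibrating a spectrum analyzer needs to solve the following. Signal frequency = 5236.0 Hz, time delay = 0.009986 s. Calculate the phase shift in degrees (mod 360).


Phase shift from frequency and time delay:
phi = 360 * f * t_delay
    = 360 * 5236.0 * 0.009986
    = 18823.21 degrees
    mod 360 = 103.21 degrees

103.21 degrees


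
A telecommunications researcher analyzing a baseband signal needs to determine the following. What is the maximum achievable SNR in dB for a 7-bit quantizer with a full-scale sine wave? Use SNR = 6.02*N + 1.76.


Theoretical SNR for a full-scale sinusoid:
SNR = 6.02 * N + 1.76
    = 6.02 * 7 + 1.76
    = 42.14 + 1.76
    = 43.9 dB

43.9 dB


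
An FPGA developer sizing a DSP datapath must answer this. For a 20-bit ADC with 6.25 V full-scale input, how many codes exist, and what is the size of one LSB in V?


Step 1 — number of quantization levels:
L = 2^N = 2^20 = 1048576

Step 2 — LSB step size:
delta = Vfs / L
      = 6.25 / 1048576
      = 5.96e-06 V

Levels = 1048576; step size = 5.96e-06 V


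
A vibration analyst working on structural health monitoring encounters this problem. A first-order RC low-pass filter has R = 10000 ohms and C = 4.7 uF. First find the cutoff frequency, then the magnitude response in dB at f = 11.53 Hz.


Step 1 — cutoff frequency:
fc = 1 / (2*pi*R*C)
C = 4.7 uF = 4.7e-06 F
fc = 1 / (2*pi*10000*4.7e-06)
   = 3.38628 Hz

Step 2 — magnitude at f = 11.53 Hz:
|H(f)| = 1 / sqrt(1 + (f/fc)^2)
f/fc = 11.53 / 3.38628 = 3.404916
|H| = 1 / sqrt(1 + 11.593453) = 0.2817913
|H|_dB = 20*log10(0.2817913) = -11.0 dB

fc = 3.38628 Hz; |H(11.53 Hz)| = -11.0 dB


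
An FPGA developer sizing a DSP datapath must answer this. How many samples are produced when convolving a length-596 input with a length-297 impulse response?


Linear convolution output length:
L = N + M - 1
  = 596 + 297 - 1
  = 892 samples

892


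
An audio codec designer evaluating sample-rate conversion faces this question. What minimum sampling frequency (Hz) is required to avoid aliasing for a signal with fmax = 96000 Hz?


The Nyquist rate is twice the maximum frequency component.
fs_min = 2 * fmax
      = 2 * 96000
      = 192000 Hz

192000


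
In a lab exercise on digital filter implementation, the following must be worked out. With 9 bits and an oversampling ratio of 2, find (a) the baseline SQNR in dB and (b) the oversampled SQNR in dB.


Step 1 — baseline SQNR at Nyquist:
SQNR_base = 6.02*N + 1.76
          = 6.02*9 + 1.76
          = 55.94 dB

Step 2 — oversampling processing gain:
G = 10*log10(OSR) = 10*log10(2) = 3.01 dB

Step 3 — total:
SQNR_total = 55.94 + 3.01 = 58.95 dB

Base SQNR = 55.94 dB; oversampled SQNR = 58.95 dB


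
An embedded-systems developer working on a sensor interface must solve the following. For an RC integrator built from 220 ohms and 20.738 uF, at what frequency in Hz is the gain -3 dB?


Cutoff frequency of a first-order RC filter:
fc = 1 / (2 * pi * R * C)
C = 20.738 uF = 2.0738e-05 F
fc = 1 / (2 * pi * 220 * 2.0738e-05)
   = 1 / 0.028666153318064
   = 34.884346 Hz

34.884346 Hz


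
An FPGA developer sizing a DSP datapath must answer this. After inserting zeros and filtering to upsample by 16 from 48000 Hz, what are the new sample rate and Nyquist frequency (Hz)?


Step 1 — output sample rate after interpolation by L:
fs_out = L * fs_in = 16 * 48000 = 768000 Hz

Step 2 — Nyquist frequency of the output stream:
f_Nyq = fs_out / 2 = 768000 / 2 = 384000.0 Hz

fs_out = 768000 Hz; f_Nyquist = 384000.0 Hz


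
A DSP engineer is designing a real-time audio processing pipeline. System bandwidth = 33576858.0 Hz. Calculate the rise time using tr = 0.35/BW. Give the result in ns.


Rise time from bandwidth relationship:
tr = 0.35 / BW
   = 0.35 / 33576858.0
   = 1.042384609e-08 s
   = 10.4238 ns

10.4238 ns


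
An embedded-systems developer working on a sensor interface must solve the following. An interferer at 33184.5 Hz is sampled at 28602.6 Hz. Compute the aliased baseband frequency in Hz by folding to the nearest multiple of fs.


Compute the nearest integer multiple of fs to the signal:
n = round(33184.5 / 28602.6) = 1
f_alias = |33184.5 - 1 * 28602.6|
        = |33184.5 - 28602.6|
        = 4581.9 Hz

4581.9


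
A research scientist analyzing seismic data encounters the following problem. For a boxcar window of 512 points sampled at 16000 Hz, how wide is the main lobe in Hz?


Main lobe width for a rectangular window:
Width = 2 * fs / N
      = 2 * 16000 / 512
      = 32000 / 512
      = 62.5 Hz

62.5 Hz


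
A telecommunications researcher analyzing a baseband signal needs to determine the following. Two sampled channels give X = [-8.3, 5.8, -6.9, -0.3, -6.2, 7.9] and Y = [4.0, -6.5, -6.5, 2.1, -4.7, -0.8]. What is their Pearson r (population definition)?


Pearson correlation coefficient (population):
r = cov(X,Y) / (std(X) * std(Y))
Mean X = -1.3333, Mean Y = -2.0667
Cov(X,Y) = -3.398889
Std(X) = 6.329999, Std(Y) = 4.123375
r = -0.1302

-0.1302


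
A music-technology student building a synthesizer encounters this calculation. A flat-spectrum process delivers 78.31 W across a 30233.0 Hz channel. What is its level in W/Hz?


Power spectral density:
PSD = P / BW
    = 78.31 / 30233.0
    = 0.00259022 W/Hz

0.00259022 W/Hz


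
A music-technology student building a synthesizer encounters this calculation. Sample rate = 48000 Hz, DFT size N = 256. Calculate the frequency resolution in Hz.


DFT frequency resolution:
df = fs / N
   = 48000 / 256
   = 187.5 Hz

187.5 Hz


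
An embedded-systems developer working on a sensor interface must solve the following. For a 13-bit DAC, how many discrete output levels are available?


Number of quantization levels = 2^N
= 2^13
= 8192

8192


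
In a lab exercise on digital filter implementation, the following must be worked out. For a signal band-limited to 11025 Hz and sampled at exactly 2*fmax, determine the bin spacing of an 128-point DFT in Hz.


Step 1 — Nyquist sampling rate:
fs = 2 * fmax = 2 * 11025 = 22050 Hz

Step 2 — DFT bin spacing:
df = fs / N = 22050 / 128 = 172.2656 Hz

172.2656 Hz


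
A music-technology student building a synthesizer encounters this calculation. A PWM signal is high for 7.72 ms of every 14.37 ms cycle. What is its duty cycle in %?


Duty cycle as a percentage:
DC = (t_on / T) * 100
   = (7.72 / 14.37) * 100
   = 0.53723 * 100
   = 53.72 %

53.72 %


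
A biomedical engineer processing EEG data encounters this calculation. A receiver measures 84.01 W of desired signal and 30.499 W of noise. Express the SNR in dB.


SNR in decibels:
SNR = 10 * log10(Ps / Pn)
    = 10 * log10(84.01 / 30.499)
    = 10 * log10(2.7545)
    = 10 * 0.44
    = 4.4 dB

4.4 dB


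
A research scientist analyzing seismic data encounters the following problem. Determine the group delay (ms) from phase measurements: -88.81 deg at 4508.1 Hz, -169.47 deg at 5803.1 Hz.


Group delay from phase difference:
tau = -d(phi)/d(omega)
d(phi) = -80.66 deg = -1.407783 rad
d(omega) = 2*pi*(5803.1 - 4508.1) = 8136.725 rad/s
tau = -(-1.407783) / 8136.725
    = 0.173 ms

0.173 ms


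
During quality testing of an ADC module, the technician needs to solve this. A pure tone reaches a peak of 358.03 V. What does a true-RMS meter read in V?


RMS voltage for a sinusoidal waveform:
V_rms = V_peak / sqrt(2)
      = 358.03 / 1.414214
      = 253.165 V

253.165 V


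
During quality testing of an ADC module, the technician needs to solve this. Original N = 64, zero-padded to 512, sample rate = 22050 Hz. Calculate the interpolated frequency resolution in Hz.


Frequency resolution after zero-padding:
N_padded = 64 * 8 = 512
df = fs / N_padded
   = 22050 / 512
   = 43.0664 Hz

43.0664 Hz


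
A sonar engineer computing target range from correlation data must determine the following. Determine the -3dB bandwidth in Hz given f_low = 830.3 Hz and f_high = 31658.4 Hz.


Bandwidth is the difference of -3dB frequencies:
BW = f_high - f_low
   = 31658.4 - 830.3
   = 30828.1 Hz

30828.1 Hz


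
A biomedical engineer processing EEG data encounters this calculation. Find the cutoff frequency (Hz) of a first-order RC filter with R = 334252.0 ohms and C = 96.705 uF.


Cutoff frequency of a first-order RC filter:
fc = 1 / (2 * pi * R * C)
C = 96.705 uF = 9.6705e-05 F
fc = 1 / (2 * pi * 334252.0 * 9.6705e-05)
   = 1 / 203.09667442334
   = 0.004924 Hz

0.004924 Hz


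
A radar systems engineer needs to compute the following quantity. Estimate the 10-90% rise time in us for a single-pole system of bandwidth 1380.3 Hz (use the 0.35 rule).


Rise time from bandwidth relationship:
tr = 0.35 / BW
   = 0.35 / 1380.3
   = 0.0002535680649 s
   = 253.5681 us

253.5681 us


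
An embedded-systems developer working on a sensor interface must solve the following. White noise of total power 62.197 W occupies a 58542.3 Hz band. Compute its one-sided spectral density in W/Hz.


Power spectral density:
PSD = P / BW
    = 62.197 / 58542.3
    = 0.00106243 W/Hz

0.00106243 W/Hz


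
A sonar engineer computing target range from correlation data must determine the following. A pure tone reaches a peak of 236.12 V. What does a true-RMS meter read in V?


RMS voltage for a sinusoidal waveform:
V_rms = V_peak / sqrt(2)
      = 236.12 / 1.414214
      = 166.962 V

166.962 V


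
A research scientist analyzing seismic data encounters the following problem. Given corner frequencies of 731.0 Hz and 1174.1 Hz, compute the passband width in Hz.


Bandwidth is the difference of -3dB frequencies:
BW = f_high - f_low
   = 1174.1 - 731.0
   = 443.1 Hz

443.1 Hz


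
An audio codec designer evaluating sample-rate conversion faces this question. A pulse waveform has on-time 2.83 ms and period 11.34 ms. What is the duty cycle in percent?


Duty cycle as a percentage:
DC = (t_on / T) * 100
   = (2.83 / 11.34) * 100
   = 0.249559 * 100
   = 24.96 %

24.96 %


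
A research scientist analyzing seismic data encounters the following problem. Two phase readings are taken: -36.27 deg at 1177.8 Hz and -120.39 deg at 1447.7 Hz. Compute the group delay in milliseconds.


Group delay from phase difference:
tau = -d(phi)/d(omega)
d(phi) = -84.12 deg = -1.468171 rad
d(omega) = 2*pi*(1447.7 - 1177.8) = 1695.8317 rad/s
tau = -(-1.468171) / 1695.8317
    = 0.8658 ms

0.8658 ms


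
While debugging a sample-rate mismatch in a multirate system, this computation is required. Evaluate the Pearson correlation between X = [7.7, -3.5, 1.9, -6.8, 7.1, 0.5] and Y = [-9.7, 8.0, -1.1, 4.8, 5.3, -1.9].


Pearson correlation coefficient (population):
r = cov(X,Y) / (std(X) * std(Y))
Mean X = 1.15, Mean Y = 0.9
Cov(X,Y) = -17.825
Std(X) = 5.229962, Std(Y) = 5.904518
r = -0.5772

-0.5772


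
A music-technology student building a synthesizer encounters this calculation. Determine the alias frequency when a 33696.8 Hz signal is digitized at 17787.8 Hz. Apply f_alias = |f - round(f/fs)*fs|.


Compute the nearest integer multiple of fs to the signal:
n = round(33696.8 / 17787.8) = 2
f_alias = |33696.8 - 2 * 17787.8|
        = |33696.8 - 35575.6|
        = 1878.8 Hz

1878.8


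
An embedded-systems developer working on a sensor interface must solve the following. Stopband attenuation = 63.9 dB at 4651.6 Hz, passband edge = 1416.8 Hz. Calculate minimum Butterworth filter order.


Butterworth filter order formula:
n = log10(10^(A/10) - 1) / (2 * log10(f_stop/f_pass))
10^(63.9/10) - 1 = 2454707.9157
f_stop/f_pass = 4651.6 / 1416.8 = 3.2832
n = 6.1883 -> ceil = 7

7


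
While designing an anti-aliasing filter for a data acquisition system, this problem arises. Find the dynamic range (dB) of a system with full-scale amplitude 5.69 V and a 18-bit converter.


Dynamic range from full-scale to LSB:
V_min = V_max / 2^bits = 5.69 / 2^18
DR = 20 * log10(V_max / V_min)
   = 20 * log10(2^18)
   = 20 * 18 * log10(2)
   = 108.37 dB

108.37 dB


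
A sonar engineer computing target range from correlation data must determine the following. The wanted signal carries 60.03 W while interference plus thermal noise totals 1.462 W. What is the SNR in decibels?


SNR in decibels:
SNR = 10 * log10(Ps / Pn)
    = 10 * log10(60.03 / 1.462)
    = 10 * log10(41.0602)
    = 10 * 1.6134
    = 16.13 dB

16.13 dB


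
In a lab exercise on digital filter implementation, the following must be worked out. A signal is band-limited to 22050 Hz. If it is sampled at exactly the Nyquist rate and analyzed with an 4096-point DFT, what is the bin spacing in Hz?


Step 1 — Nyquist sampling rate:
fs = 2 * fmax = 2 * 22050 = 44100 Hz

Step 2 — DFT bin spacing:
df = fs / N = 44100 / 4096 = 10.7666 Hz

10.7666 Hz


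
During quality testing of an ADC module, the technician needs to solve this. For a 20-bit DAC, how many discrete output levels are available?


Number of quantization levels = 2^N
= 2^20
= 1048576

1048576


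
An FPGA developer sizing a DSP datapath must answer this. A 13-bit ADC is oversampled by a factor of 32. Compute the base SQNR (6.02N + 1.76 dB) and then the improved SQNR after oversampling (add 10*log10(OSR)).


Step 1 — baseline SQNR at Nyquist:
SQNR_base = 6.02*N + 1.76
          = 6.02*13 + 1.76
          = 80.02 dB

Step 2 — oversampling processing gain:
G = 10*log10(OSR) = 10*log10(32) = 15.05 dB

Step 3 — total:
SQNR_total = 80.02 + 15.05 = 95.07 dB

Base SQNR = 80.02 dB; oversampled SQNR = 95.07 dB


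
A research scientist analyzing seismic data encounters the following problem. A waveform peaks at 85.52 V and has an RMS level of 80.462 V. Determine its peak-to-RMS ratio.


Crest factor is the ratio of peak to RMS:
CF = V_peak / V_rms
   = 85.52 / 80.462
   = 1.0629

1.0629


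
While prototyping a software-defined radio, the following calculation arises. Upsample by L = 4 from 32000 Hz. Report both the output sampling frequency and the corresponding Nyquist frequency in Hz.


Step 1 — output sample rate after interpolation by L:
fs_out = L * fs_in = 4 * 32000 = 128000 Hz

Step 2 — Nyquist frequency of the output stream:
f_Nyq = fs_out / 2 = 128000 / 2 = 64000.0 Hz

fs_out = 128000 Hz; f_Nyquist = 64000.0 Hz


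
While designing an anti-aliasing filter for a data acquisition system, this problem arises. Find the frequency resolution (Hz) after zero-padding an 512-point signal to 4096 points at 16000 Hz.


Frequency resolution after zero-padding:
N_padded = 512 * 8 = 4096
df = fs / N_padded
   = 16000 / 4096
   = 3.9062 Hz

3.9062 Hz


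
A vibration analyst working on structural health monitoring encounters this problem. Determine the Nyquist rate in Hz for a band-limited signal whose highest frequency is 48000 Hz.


The Nyquist rate is twice the maximum frequency component.
fs_min = 2 * fmax
      = 2 * 48000
      = 96000 Hz

96000


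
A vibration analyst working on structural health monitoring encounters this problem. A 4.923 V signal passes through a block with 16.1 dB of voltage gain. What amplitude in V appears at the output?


Output voltage from dB gain:
V_out = V_in * 10^(gain_dB / 20)
      = 4.923 * 10^(16.1 / 20)
      = 4.923 * 6.382635
      = 31.4217 V

31.4217 V


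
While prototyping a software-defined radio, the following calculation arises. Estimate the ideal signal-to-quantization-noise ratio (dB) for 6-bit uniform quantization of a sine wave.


Theoretical SNR for a full-scale sinusoid:
SNR = 6.02 * N + 1.76
    = 6.02 * 6 + 1.76
    = 36.12 + 1.76
    = 37.88 dB

37.88 dB


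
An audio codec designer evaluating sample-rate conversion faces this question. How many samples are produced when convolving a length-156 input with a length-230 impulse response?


Linear convolution output length:
L = N + M - 1
  = 156 + 230 - 1
  = 385 samples

385


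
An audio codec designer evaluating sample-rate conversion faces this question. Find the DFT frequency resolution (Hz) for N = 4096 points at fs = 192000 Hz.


DFT frequency resolution:
df = fs / N
   = 192000 / 4096
   = 46.875 Hz

46.875 Hz


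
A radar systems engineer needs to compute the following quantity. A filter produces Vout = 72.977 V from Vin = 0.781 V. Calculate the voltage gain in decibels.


Voltage gain in dB:
G = 20 * log10(Vout / Vin)
  = 20 * log10(72.977 / 0.781)
  = 20 * log10(93.440461)
  = 20 * 1.970535
  = 39.41 dB

39.41 dB


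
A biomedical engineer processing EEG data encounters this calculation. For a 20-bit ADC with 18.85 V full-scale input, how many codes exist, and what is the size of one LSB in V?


Step 1 — number of quantization levels:
L = 2^N = 2^20 = 1048576

Step 2 — LSB step size:
delta = Vfs / L
      = 18.85 / 1048576
      = 1.798e-05 V

Levels = 1048576; step size = 1.798e-05 V


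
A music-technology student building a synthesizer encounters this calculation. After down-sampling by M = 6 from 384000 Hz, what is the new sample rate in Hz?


Decimation reduces the sample rate:
fs_out = fs_in / M
       = 384000 / 6
       = 64000.0 Hz

64000.0 Hz


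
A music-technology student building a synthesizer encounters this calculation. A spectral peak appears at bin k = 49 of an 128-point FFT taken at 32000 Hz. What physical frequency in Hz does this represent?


Frequency of DFT bin k:
f_k = k * fs / N
    = 49 * 32000 / 128
    = 1568000 / 128
    = 12250.0 Hz

12250.0 Hz


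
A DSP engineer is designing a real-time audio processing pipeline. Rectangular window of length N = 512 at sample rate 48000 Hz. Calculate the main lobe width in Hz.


Main lobe width for a rectangular window:
Width = 2 * fs / N
      = 2 * 48000 / 512
      = 96000 / 512
      = 187.5 Hz

187.5 Hz


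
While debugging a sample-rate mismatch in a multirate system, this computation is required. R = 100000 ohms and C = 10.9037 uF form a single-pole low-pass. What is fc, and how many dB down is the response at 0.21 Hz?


Step 1 — cutoff frequency:
fc = 1 / (2*pi*R*C)
C = 10.9037 uF = 1.09037e-05 F
fc = 1 / (2*pi*100000*1.09037e-05)
   = 0.145964 Hz

Step 2 — magnitude at f = 0.21 Hz:
|H(f)| = 1 / sqrt(1 + (f/fc)^2)
f/fc = 0.21 / 0.145964 = 1.438711
|H| = 1 / sqrt(1 + 2.069889) = 0.5707405
|H|_dB = 20*log10(0.5707405) = -4.87 dB

fc = 0.145964 Hz; |H(0.21 Hz)| = -4.87 dB


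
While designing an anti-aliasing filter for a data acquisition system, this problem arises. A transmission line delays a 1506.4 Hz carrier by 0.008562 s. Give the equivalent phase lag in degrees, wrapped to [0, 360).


Phase shift from frequency and time delay:
phi = 360 * f * t_delay
    = 360 * 1506.4 * 0.008562
    = 4643.21 degrees
    mod 360 = 323.21 degrees

323.21 degrees


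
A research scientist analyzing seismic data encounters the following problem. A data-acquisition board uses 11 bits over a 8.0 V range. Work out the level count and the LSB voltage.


Step 1 — number of quantization levels:
L = 2^N = 2^11 = 2048

Step 2 — LSB step size:
delta = Vfs / L
      = 8.0 / 2048
      = 0.00390625 V

Levels = 2048; step size = 0.00390625 V


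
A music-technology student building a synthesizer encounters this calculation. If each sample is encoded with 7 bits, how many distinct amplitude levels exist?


Number of quantization levels = 2^N
= 2^7
= 128

128


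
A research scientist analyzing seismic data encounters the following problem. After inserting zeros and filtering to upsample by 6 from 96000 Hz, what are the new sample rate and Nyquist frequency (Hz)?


Step 1 — output sample rate after interpolation by L:
fs_out = L * fs_in = 6 * 96000 = 576000 Hz

Step 2 — Nyquist frequency of the output stream:
f_Nyq = fs_out / 2 = 576000 / 2 = 288000.0 Hz

fs_out = 576000 Hz; f_Nyquist = 288000.0 Hz


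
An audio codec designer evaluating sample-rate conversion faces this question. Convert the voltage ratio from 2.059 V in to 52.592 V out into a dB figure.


Voltage gain in dB:
G = 20 * log10(Vout / Vin)
  = 20 * log10(52.592 / 2.059)
  = 20 * log10(25.542496)
  = 20 * 1.407263
  = 28.15 dB

28.15 dB


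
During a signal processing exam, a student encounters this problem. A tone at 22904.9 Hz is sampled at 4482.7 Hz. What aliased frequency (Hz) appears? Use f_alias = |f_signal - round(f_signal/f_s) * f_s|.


Compute the nearest integer multiple of fs to the signal:
n = round(22904.9 / 4482.7) = 5
f_alias = |22904.9 - 5 * 4482.7|
        = |22904.9 - 22413.5|
        = 491.4 Hz

491.4


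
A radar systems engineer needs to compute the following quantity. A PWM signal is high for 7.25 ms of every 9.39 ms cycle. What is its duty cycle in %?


Duty cycle as a percentage:
DC = (t_on / T) * 100
   = (7.25 / 9.39) * 100
   = 0.772098 * 100
   = 77.21 %

77.21 %


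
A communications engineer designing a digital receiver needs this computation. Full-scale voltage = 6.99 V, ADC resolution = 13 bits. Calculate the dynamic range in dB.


Dynamic range from full-scale to LSB:
V_min = V_max / 2^bits = 6.99 / 2^13
DR = 20 * log10(V_max / V_min)
   = 20 * log10(2^13)
   = 20 * 13 * log10(2)
   = 78.27 dB

78.27 dB


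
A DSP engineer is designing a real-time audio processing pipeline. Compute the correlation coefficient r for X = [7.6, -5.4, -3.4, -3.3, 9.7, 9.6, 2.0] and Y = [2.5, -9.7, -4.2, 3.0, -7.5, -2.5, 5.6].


Pearson correlation coefficient (population):
r = cov(X,Y) / (std(X) * std(Y))
Mean X = 2.4, Mean Y = -1.8286
Cov(X,Y) = 2.99
Std(X) = 6.086284, Std(Y) = 5.310828
r = 0.0925

0.0925


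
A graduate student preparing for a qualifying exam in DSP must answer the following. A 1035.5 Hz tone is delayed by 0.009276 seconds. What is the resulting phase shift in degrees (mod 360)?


Phase shift from frequency and time delay:
phi = 360 * f * t_delay
    = 360 * 1035.5 * 0.009276
    = 3457.91 degrees
    mod 360 = 217.91 degrees

217.91 degrees


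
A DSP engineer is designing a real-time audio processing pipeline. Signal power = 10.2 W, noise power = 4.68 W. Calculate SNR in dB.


SNR in decibels:
SNR = 10 * log10(Ps / Pn)
    = 10 * log10(10.2 / 4.68)
    = 10 * log10(2.1795)
    = 10 * 0.3384
    = 3.38 dB

3.38 dB


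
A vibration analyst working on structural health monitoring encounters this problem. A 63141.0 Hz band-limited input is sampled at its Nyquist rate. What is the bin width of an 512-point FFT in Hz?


Step 1 — Nyquist sampling rate:
fs = 2 * fmax = 2 * 63141.0 = 126282.0 Hz

Step 2 — DFT bin spacing:
df = fs / N = 126282.0 / 512 = 246.6445 Hz

246.6445 Hz


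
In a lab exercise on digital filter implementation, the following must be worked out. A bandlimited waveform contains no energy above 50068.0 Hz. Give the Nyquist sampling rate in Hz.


The Nyquist rate is twice the maximum frequency component.
fs_min = 2 * fmax
      = 2 * 50068.0
      = 100136.0 Hz

100136.0


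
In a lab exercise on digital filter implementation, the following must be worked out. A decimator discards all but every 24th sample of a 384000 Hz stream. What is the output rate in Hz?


Decimation reduces the sample rate:
fs_out = fs_in / M
       = 384000 / 24
       = 16000.0 Hz

16000.0 Hz


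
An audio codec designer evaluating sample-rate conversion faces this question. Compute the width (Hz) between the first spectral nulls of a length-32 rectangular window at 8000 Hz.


Main lobe width for a rectangular window:
Width = 2 * fs / N
      = 2 * 8000 / 32
      = 16000 / 32
      = 500.0 Hz

500.0 Hz


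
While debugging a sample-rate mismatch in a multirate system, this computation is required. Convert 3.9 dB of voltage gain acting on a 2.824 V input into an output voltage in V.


Output voltage from dB gain:
V_out = V_in * 10^(gain_dB / 20)
      = 2.824 * 10^(3.9 / 20)
      = 2.824 * 1.566751
      = 4.4245 V

4.4245 V


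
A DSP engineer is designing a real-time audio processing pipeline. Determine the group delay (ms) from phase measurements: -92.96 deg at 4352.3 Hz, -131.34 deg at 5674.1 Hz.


Group delay from phase difference:
tau = -d(phi)/d(omega)
d(phi) = -38.38 deg = -0.669857 rad
d(omega) = 2*pi*(5674.1 - 4352.3) = 8305.1143 rad/s
tau = -(-0.669857) / 8305.1143
    = 0.0807 ms

0.0807 ms


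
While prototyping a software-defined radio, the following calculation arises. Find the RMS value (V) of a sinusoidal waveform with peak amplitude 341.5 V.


RMS voltage for a sinusoidal waveform:
V_rms = V_peak / sqrt(2)
      = 341.5 / 1.414214
      = 241.477 V

241.477 V


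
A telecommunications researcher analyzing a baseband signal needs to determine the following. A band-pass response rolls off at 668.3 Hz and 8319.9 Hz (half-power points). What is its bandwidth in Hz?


Bandwidth is the difference of -3dB frequencies:
BW = f_high - f_low
   = 8319.9 - 668.3
   = 7651.6 Hz

7651.6 Hz


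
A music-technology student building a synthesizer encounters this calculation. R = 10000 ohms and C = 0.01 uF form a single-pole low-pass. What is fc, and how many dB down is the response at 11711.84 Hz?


Step 1 — cutoff frequency:
fc = 1 / (2*pi*R*C)
C = 0.01 uF = 1e-08 F
fc = 1 / (2*pi*10000*1e-08)
   = 1591.549 Hz

Step 2 — magnitude at f = 11711.84 Hz:
|H(f)| = 1 / sqrt(1 + (f/fc)^2)
f/fc = 11711.84 / 1591.549 = 7.358768
|H| = 1 / sqrt(1 + 54.151466) = 0.1346547
|H|_dB = 20*log10(0.1346547) = -17.42 dB

fc = 1591.549 Hz; |H(11711.84 Hz)| = -17.42 dB


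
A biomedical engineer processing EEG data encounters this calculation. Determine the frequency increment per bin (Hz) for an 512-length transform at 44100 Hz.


DFT frequency resolution:
df = fs / N
   = 44100 / 512
   = 86.1328 Hz

86.1328 Hz


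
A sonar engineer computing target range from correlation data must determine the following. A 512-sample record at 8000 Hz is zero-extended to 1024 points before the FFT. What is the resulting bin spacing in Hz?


Frequency resolution after zero-padding:
N_padded = 512 * 2 = 1024
df = fs / N_padded
   = 8000 / 1024
   = 7.8125 Hz

7.8125 Hz


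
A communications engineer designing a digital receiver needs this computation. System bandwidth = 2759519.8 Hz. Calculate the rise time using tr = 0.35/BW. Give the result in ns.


Rise time from bandwidth relationship:
tr = 0.35 / BW
   = 0.35 / 2759519.8
   = 1.268336614e-07 s
   = 126.8337 ns

126.8337 ns


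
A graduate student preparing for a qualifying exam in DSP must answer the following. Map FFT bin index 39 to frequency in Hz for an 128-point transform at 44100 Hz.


Frequency of DFT bin k:
f_k = k * fs / N
    = 39 * 44100 / 128
    = 1719900 / 128
    = 13436.719 Hz

13436.719 Hz


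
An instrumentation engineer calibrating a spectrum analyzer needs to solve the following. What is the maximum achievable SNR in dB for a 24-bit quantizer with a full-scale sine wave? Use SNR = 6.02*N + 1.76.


Theoretical SNR for a full-scale sinusoid:
SNR = 6.02 * N + 1.76
    = 6.02 * 24 + 1.76
    = 144.48 + 1.76
    = 146.24 dB

146.24 dB


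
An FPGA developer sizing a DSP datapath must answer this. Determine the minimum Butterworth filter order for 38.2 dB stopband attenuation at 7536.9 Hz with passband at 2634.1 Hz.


Butterworth filter order formula:
n = log10(10^(A/10) - 1) / (2 * log10(f_stop/f_pass))
10^(38.2/10) - 1 = 6605.9345
f_stop/f_pass = 7536.9 / 2634.1 = 2.8613
n = 4.1834 -> ceil = 5

5


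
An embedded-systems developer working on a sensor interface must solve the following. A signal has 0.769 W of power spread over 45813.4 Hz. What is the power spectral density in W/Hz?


Power spectral density:
PSD = P / BW
    = 0.769 / 45813.4
    = 1.679e-05 W/Hz

1.679e-05 W/Hz


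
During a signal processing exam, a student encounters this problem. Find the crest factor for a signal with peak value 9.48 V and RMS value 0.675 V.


Crest factor is the ratio of peak to RMS:
CF = V_peak / V_rms
   = 9.48 / 0.675
   = 14.0444

14.0444


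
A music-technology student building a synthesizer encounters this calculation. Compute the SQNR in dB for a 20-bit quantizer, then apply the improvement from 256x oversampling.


Step 1 — baseline SQNR at Nyquist:
SQNR_base = 6.02*N + 1.76
          = 6.02*20 + 1.76
          = 122.16 dB

Step 2 — oversampling processing gain:
G = 10*log10(OSR) = 10*log10(256) = 24.08 dB

Step 3 — total:
SQNR_total = 122.16 + 24.08 = 146.24 dB

Base SQNR = 122.16 dB; oversampled SQNR = 146.24 dB


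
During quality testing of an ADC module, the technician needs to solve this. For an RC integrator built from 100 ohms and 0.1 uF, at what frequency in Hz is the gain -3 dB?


Cutoff frequency of a first-order RC filter:
fc = 1 / (2 * pi * R * C)
C = 0.1 uF = 1e-07 F
fc = 1 / (2 * pi * 100 * 1e-07)
   = 1 / 6.2831853071796e-05
   = 15915.494309 Hz

15915.494309 Hz


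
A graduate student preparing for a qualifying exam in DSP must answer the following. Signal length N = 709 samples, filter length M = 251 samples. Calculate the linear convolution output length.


Linear convolution output length:
L = N + M - 1
  = 709 + 251 - 1
  = 959 samples

959


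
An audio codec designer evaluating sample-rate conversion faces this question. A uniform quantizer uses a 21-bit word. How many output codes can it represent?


Number of quantization levels = 2^N
= 2^21
= 2097152

2097152


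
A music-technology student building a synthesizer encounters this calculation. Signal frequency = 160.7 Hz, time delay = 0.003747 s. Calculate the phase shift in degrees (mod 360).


Phase shift from frequency and time delay:
phi = 360 * f * t_delay
    = 360 * 160.7 * 0.003747
    = 216.77 degrees
    mod 360 = 216.77 degrees

216.77 degrees


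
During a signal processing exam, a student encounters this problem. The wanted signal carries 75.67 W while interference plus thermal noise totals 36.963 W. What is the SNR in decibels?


SNR in decibels:
SNR = 10 * log10(Ps / Pn)
    = 10 * log10(75.67 / 36.963)
    = 10 * log10(2.0472)
    = 10 * 0.3112
    = 3.11 dB

3.11 dB


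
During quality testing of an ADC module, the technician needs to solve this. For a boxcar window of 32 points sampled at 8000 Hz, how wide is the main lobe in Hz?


Main lobe width for a rectangular window:
Width = 2 * fs / N
      = 2 * 8000 / 32
      = 16000 / 32
      = 500.0 Hz

500.0 Hz


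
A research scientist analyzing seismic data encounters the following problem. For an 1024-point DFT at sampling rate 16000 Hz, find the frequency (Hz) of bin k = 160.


Frequency of DFT bin k:
f_k = k * fs / N
    = 160 * 16000 / 1024
    = 2560000 / 1024
    = 2500.0 Hz

2500.0 Hz


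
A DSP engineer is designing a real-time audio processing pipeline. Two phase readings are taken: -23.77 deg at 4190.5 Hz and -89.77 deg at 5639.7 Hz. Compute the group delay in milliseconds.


Group delay from phase difference:
tau = -d(phi)/d(omega)
d(phi) = -66.0 deg = -1.151917 rad
d(omega) = 2*pi*(5639.7 - 4190.5) = 9105.5921 rad/s
tau = -(-1.151917) / 9105.5921
    = 0.1265 ms

0.1265 ms


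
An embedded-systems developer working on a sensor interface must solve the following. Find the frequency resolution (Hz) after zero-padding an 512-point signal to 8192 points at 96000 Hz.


Frequency resolution after zero-padding:
N_padded = 512 * 16 = 8192
df = fs / N_padded
   = 96000 / 8192
   = 11.7188 Hz

11.7188 Hz


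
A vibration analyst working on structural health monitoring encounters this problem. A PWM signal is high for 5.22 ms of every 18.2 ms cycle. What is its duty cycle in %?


Duty cycle as a percentage:
DC = (t_on / T) * 100
   = (5.22 / 18.2) * 100
   = 0.286813 * 100
   = 28.68 %

28.68 %


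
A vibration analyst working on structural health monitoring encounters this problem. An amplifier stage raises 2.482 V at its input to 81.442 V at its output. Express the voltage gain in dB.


Voltage gain in dB:
G = 20 * log10(Vout / Vin)
  = 20 * log10(81.442 / 2.482)
  = 20 * log10(32.813054)
  = 20 * 1.516047
  = 30.32 dB

30.32 dB


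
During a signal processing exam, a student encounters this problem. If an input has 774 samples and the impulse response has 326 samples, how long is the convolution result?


Linear convolution output length:
L = N + M - 1
  = 774 + 326 - 1
  = 1099 samples

1099


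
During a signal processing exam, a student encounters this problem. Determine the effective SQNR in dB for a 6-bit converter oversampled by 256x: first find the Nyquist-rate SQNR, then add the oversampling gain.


Step 1 — baseline SQNR at Nyquist:
SQNR_base = 6.02*N + 1.76
          = 6.02*6 + 1.76
          = 37.88 dB

Step 2 — oversampling processing gain:
G = 10*log10(OSR) = 10*log10(256) = 24.08 dB

Step 3 — total:
SQNR_total = 37.88 + 24.08 = 61.96 dB

Base SQNR = 37.88 dB; oversampled SQNR = 61.96 dB


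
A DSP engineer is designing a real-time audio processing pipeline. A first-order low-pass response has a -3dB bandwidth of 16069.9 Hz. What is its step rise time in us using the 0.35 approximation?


Rise time from bandwidth relationship:
tr = 0.35 / BW
   = 0.35 / 16069.9
   = 2.177984928e-05 s
   = 21.7798 us

21.7798 us


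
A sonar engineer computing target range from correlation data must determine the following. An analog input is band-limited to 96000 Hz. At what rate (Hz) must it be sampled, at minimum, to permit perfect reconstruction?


The Nyquist rate is twice the maximum frequency component.
fs_min = 2 * fmax
      = 2 * 96000
      = 192000 Hz

192000


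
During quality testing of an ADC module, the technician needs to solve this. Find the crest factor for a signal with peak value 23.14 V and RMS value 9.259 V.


Crest factor is the ratio of peak to RMS:
CF = V_peak / V_rms
   = 23.14 / 9.259
   = 2.4992

2.4992


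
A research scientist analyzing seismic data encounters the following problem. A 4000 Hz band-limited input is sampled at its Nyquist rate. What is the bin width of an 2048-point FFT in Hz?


Step 1 — Nyquist sampling rate:
fs = 2 * fmax = 2 * 4000 = 8000 Hz

Step 2 — DFT bin spacing:
df = fs / N = 8000 / 2048 = 3.9062 Hz

3.9062 Hz


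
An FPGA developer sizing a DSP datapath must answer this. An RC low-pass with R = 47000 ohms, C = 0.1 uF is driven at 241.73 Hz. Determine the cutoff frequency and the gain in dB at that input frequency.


Step 1 — cutoff frequency:
fc = 1 / (2*pi*R*C)
C = 0.1 uF = 1e-07 F
fc = 1 / (2*pi*47000*1e-07)
   = 33.8628 Hz

Step 2 — magnitude at f = 241.73 Hz:
|H(f)| = 1 / sqrt(1 + (f/fc)^2)
f/fc = 241.73 / 33.8628 = 7.138512
|H| = 1 / sqrt(1 + 50.958354) = 0.1387306
|H|_dB = 20*log10(0.1387306) = -17.16 dB

fc = 33.8628 Hz; |H(241.73 Hz)| = -17.16 dB


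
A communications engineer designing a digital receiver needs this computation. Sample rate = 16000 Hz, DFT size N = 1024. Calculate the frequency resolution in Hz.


DFT frequency resolution:
df = fs / N
   = 16000 / 1024
   = 15.625 Hz

15.625 Hz


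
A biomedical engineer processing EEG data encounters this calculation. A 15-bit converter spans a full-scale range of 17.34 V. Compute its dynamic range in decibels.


Dynamic range from full-scale to LSB:
V_min = V_max / 2^bits = 17.34 / 2^15
DR = 20 * log10(V_max / V_min)
   = 20 * log10(2^15)
   = 20 * 15 * log10(2)
   = 90.31 dB

90.31 dB


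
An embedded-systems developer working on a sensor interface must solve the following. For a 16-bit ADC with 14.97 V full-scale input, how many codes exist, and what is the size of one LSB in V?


Step 1 — number of quantization levels:
L = 2^N = 2^16 = 65536

Step 2 — LSB step size:
delta = Vfs / L
      = 14.97 / 65536
      = 0.00022842 V

Levels = 65536; step size = 0.00022842 V


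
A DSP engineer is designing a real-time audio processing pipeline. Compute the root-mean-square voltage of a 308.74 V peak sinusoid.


RMS voltage for a sinusoidal waveform:
V_rms = V_peak / sqrt(2)
      = 308.74 / 1.414214
      = 218.312 V

218.312 V


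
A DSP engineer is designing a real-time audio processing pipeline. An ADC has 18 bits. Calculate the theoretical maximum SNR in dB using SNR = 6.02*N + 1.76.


Theoretical SNR for a full-scale sinusoid:
SNR = 6.02 * N + 1.76
    = 6.02 * 18 + 1.76
    = 108.36 + 1.76
    = 110.12 dB

110.12 dB


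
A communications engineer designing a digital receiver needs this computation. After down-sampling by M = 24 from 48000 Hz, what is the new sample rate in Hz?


Decimation reduces the sample rate:
fs_out = fs_in / M
       = 48000 / 24
       = 2000.0 Hz

2000.0 Hz


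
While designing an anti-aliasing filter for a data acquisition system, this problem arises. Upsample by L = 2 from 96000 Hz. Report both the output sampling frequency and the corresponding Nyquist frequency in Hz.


Step 1 — output sample rate after interpolation by L:
fs_out = L * fs_in = 2 * 96000 = 192000 Hz

Step 2 — Nyquist frequency of the output stream:
f_Nyq = fs_out / 2 = 192000 / 2 = 96000.0 Hz

fs_out = 192000 Hz; f_Nyquist = 96000.0 Hz


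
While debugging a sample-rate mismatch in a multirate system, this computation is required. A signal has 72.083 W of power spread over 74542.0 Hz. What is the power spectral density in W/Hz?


Power spectral density:
PSD = P / BW
    = 72.083 / 74542.0
    = 0.00096701 W/Hz

0.00096701 W/Hz


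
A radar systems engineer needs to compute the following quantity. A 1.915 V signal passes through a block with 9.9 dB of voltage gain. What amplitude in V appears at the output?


Output voltage from dB gain:
V_out = V_in * 10^(gain_dB / 20)
      = 1.915 * 10^(9.9 / 20)
      = 1.915 * 3.126079
      = 5.9864 V

5.9864 V


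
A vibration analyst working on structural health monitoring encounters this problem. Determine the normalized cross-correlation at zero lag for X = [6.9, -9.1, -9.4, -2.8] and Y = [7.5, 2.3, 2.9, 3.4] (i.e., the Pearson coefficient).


Pearson correlation coefficient (population):
r = cov(X,Y) / (std(X) * std(Y))
Mean X = -3.6, Mean Y = 4.025
Cov(X,Y) = 13.0
Std(X) = 6.610219, Std(Y) = 2.04374
r = 0.9623

0.9623


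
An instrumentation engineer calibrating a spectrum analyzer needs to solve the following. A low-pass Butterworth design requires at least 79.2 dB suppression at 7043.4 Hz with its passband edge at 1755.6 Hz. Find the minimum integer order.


Butterworth filter order formula:
n = log10(10^(A/10) - 1) / (2 * log10(f_stop/f_pass))
10^(79.2/10) - 1 = 83176376.1103
f_stop/f_pass = 7043.4 / 1755.6 = 4.012
n = 6.5633 -> ceil = 7

7


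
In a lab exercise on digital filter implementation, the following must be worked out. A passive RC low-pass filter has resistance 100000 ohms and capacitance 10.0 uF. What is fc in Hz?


Cutoff frequency of a first-order RC filter:
fc = 1 / (2 * pi * R * C)
C = 10.0 uF = 1e-05 F
fc = 1 / (2 * pi * 100000 * 1e-05)
   = 1 / 6.2831853071796
   = 0.159155 Hz

0.159155 Hz


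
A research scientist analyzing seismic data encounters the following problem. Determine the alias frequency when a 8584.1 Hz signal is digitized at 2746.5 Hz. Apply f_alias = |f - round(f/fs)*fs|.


Compute the nearest integer multiple of fs to the signal:
n = round(8584.1 / 2746.5) = 3
f_alias = |8584.1 - 3 * 2746.5|
        = |8584.1 - 8239.5|
        = 344.6 Hz

344.6


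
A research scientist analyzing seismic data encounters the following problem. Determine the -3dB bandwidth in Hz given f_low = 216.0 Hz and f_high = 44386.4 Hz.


Bandwidth is the difference of -3dB frequencies:
BW = f_high - f_low
   = 44386.4 - 216.0
   = 44170.4 Hz

44170.4 Hz


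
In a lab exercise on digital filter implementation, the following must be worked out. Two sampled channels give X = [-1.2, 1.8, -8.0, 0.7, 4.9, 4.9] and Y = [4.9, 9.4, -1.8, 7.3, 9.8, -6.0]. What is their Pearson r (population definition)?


Pearson correlation coefficient (population):
r = cov(X,Y) / (std(X) * std(Y))
Mean X = 0.5167, Mean Y = 3.9333
Cov(X,Y) = 6.162778
Std(X) = 4.38916, Std(Y) = 5.889444
r = 0.2384

0.2384
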